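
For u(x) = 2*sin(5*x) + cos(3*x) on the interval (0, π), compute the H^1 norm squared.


||u||_{H^1(0,π)}^2 = 57*π

u'(x) = -3*sin(3*x) + 10*cos(5*x).
Expand u² and (u')² and integrate term by term on (0, π), using: for integers n ≥ 1, ∫_0^π sin²(nx) dx = ∫_0^π cos²(nx) dx = π/2; for n ≠ n', ∫_0^π sin(nx)sin(n'x) dx = ∫_0^π cos(nx)cos(n'x) dx = 0; and by product-to-sum, ∫_0^π sin(nx)cos(n'x) dx = ½∫_0^π [sin((n+n')x) + sin((n−n')x)] dx, which is 0 when n+n' is even and 2n/(n²−n'²) when n+n' is odd (it need not vanish on (0, π)).
  u² squared terms: (2)²·∫sin(5x)² dx = 4·π/2 = 2*π;  (1)²·∫cos(3x)² dx = 1·π/2 = π/2.
  u² cross terms: 2·(2)·(1)·∫sin(5x)·cos(3x) dx = 4·(0) = 0.
  So ∫_0^π u² dx = 2*π + π/2 + 0 = 5*π/2.
  (u')² squared terms: (-3)²·∫sin(3x)² dx = 9·π/2 = 9*π/2;  (10)²·∫cos(5x)² dx = 100·π/2 = 50*π.
  (u')² cross terms: 2·(-3)·(10)·∫sin(3x)·cos(5x) dx = -60·(0) = 0.
  So ∫_0^π (u')² dx = 9*π/2 + 50*π + 0 = 109*π/2.
||u||_{H^1}^2 = (5*π/2) + (109*π/2) = 57*π.


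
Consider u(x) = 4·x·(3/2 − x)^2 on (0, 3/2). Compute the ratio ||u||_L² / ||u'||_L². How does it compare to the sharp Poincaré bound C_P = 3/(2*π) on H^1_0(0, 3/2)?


||u||_L² / ||u'||_L² = 3*sqrt(14)/28 < C_P = 3/(2*π).

u(x) = 4·x·(3/2 − x)^2, so u'(x) = 12*x^2 - 24*x + 9.
u(x) = 4·x·(3/2 − x)^2 vanishes at x = 0 and x = 3/2, so u ∈ H^1_0(0, 3/2). Differentiate via the product rule and integrate the resulting polynomials term by term.
  ∫_0^3/2 u² dx = ∫_0^3/2 (16*x^6 - 96*x^5 + 216*x^4 - 216*x^3 + 81*x^2) dx. Term by term:
    ∫_0^3/2 16*x^6 dx = 2187/56;  ∫_0^3/2 -96*x^5 dx = -729/4;  ∫_0^3/2 216*x^4 dx = 6561/20;
    ∫_0^3/2 -216*x^3 dx = -2187/8;  ∫_0^3/2 81*x^2 dx = 729/8.
  Sum: 2187/56 − 729/4 + 6561/20 − 2187/8 + 729/8 = 729/280.
  ∫_0^3/2 (u')² dx = ∫_0^3/2 (144*x^4 - 576*x^3 + 792*x^2 - 432*x + 81) dx. Term by term:
    ∫_0^3/2 144*x^4 dx = 2187/10;  ∫_0^3/2 -576*x^3 dx = -729;  ∫_0^3/2 792*x^2 dx = 891;
    ∫_0^3/2 -432*x dx = -486;  ∫_0^3/2 81 dx = 243/2.
  Sum: 2187/10 − 729 + 891 − 486 + 243/2 = 81/5.
∫_0^3/2 u² dx = 729/280, so ||u||_L² = 27*sqrt(70)/140.
∫_0^3/2 (u')² dx = 81/5, so ||u'||_L² = 9*sqrt(5)/5.
Ratio ||u||_L² / ||u'||_L² = 3*sqrt(14)/28.
Sharp Poincaré constant on H^1_0(0, 3/2) is C_P = L/π = 3/(2*π), achieved by sin(2*π/3·x).
A polynomial bump cannot attain the sharp Poincaré constant (only the first sine eigenfunction does), so the ratio is strictly less than C_P, consistent with ||u||_L² ≤ C_P ||u'||_L².


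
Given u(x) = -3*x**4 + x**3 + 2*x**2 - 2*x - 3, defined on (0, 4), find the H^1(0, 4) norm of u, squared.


||u||_{H^1}^2 = 7133612/15

The H^1 norm (squared) on an interval (0, L) is
  ||u||_{H^1}^2 = ∫_0^L u(x)^2 dx + ∫_0^L u'(x)^2 dx.
Compute u'(x) = -12*x**3 + 3*x**2 + 4*x - 2.
Then u(x)^2 = 9*x**8 - 6*x**7 - 11*x**6 + 16*x**5 + 18*x**4 - 14*x**3 - 8*x**2 + 12*x + 9 and u'(x)^2 = 144*x**6 - 72*x**5 - 87*x**4 + 72*x**3 + 4*x**2 - 16*x + 4.
Integrate each monomial from 0 to 4 using ∫_0^4 c·x^n dx = c·4^(n+1)/(n+1):
  ∫_0^4 u(x)^2 dx = ∫_0^4 (9*x^8 - 6*x^7 - 11*x^6 + 16*x^5 + 18*x^4 - 14*x^3 - 8*x^2 + 12*x + 9) dx. Term by term:
    ∫_0^4 9*x^8 dx = 262144;  ∫_0^4 -6*x^7 dx = -49152;  ∫_0^4 -11*x^6 dx = -180224/7;
    ∫_0^4 16*x^5 dx = 32768/3;  ∫_0^4 18*x^4 dx = 18432/5;  ∫_0^4 -14*x^3 dx = -896;
    ∫_0^4 -8*x^2 dx = -512/3;  ∫_0^4 12*x dx = 96;  ∫_0^4 9 dx = 36.
  Sum: 262144 − 49152 − 180224/7 + 32768/3 + 18432/5 − 896 − 512/3 + 96 + 36 = 7032204/35.
  ∫_0^4 u'(x)^2 dx = ∫_0^4 (144*x^6 - 72*x^5 - 87*x^4 + 72*x^3 + 4*x^2 - 16*x + 4) dx. Term by term:
    ∫_0^4 144*x^6 dx = 2359296/7;  ∫_0^4 -72*x^5 dx = -49152;  ∫_0^4 -87*x^4 dx = -89088/5;
    ∫_0^4 72*x^3 dx = 4608;  ∫_0^4 4*x^2 dx = 256/3;  ∫_0^4 -16*x dx = -128;
    ∫_0^4 4 dx = 16.
  Sum: 2359296/7 − 49152 − 89088/5 + 4608 + 256/3 − 128 + 16 = 28838672/105.
Adding: ||u||_{H^1}^2 = 7032204/35 + 28838672/105 = 7133612/15.


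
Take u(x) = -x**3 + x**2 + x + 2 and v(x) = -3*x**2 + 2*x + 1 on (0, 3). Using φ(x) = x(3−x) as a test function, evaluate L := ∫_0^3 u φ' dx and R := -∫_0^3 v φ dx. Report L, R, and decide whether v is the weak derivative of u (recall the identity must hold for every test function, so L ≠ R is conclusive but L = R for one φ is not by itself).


LHS = 369/20, RHS = 369/20. Yes, v = u' weakly.

u(x) = -x**3 + x**2 + x + 2, classical derivative u'(x) = -3*x**2 + 2*x + 1.
φ(x) = x(3−x), so φ'(x) = 3 - 2*x.
Note φ(0) = φ(3) = 0, so the boundary term u·φ vanishes.
LHS = ∫_0^3 u(x) φ'(x) dx = ∫_0^3 (2*x^4 - 5*x^3 + x^2 - x + 6) dx. Term by term:
  ∫_0^3 2*x^4 dx = 486/5;  ∫_0^3 -5*x^3 dx = -405/4;  ∫_0^3 x^2 dx = 9;
  ∫_0^3 -x dx = -9/2;  ∫_0^3 6 dx = 18.
Sum: 486/5 − 405/4 + 9 − 9/2 + 18 = 369/20.
So LHS = 369/20.
∫_0^3 v(x) φ(x) dx = ∫_0^3 (3*x^4 - 11*x^3 + 5*x^2 + 3*x) dx. Term by term:
  ∫_0^3 3*x^4 dx = 729/5;  ∫_0^3 -11*x^3 dx = -891/4;  ∫_0^3 5*x^2 dx = 45;
  ∫_0^3 3*x dx = 27/2.
Sum: 729/5 − 891/4 + 45 + 27/2 = -369/20.
So RHS = -∫_0^3 v(x) φ(x) dx = 369/20.
LHS = RHS, so the identity holds for this test φ.
Moreover u is smooth here and v(x) = u'(x) = -3*x**2 + 2*x + 1 pointwise, so the identity holds for every test function. Hence v is the weak derivative of u.


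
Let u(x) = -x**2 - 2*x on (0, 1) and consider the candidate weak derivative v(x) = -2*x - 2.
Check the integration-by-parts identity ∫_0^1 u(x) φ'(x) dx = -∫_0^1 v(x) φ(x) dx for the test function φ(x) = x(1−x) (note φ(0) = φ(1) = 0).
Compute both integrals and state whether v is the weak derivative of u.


LHS = 1/2, RHS = 1/2. Yes, v = u' weakly.

u(x) = -x**2 - 2*x, classical derivative u'(x) = -2*x - 2.
φ(x) = x(1−x), so φ'(x) = 1 - 2*x.
Note φ(0) = φ(1) = 0, so the boundary term u·φ vanishes.
LHS = ∫_0^1 u(x) φ'(x) dx = ∫_0^1 (2*x^3 + 3*x^2 - 2*x) dx. Term by term:
  ∫_0^1 2*x^3 dx = 1/2;  ∫_0^1 3*x^2 dx = 1;  ∫_0^1 -2*x dx = -1.
Sum: 1/2 + 1 − 1 = 1/2.
So LHS = 1/2.
∫_0^1 v(x) φ(x) dx = ∫_0^1 (2*x^3 - 2*x) dx. Term by term:
  ∫_0^1 2*x^3 dx = 1/2;  ∫_0^1 -2*x dx = -1.
Sum: 1/2 − 1 = -1/2.
So RHS = -∫_0^1 v(x) φ(x) dx = 1/2.
LHS = RHS, so the identity holds for this test φ.
Moreover u is smooth here and v(x) = u'(x) = -2*x - 2 pointwise, so the identity holds for every test function. Hence v is the weak derivative of u.


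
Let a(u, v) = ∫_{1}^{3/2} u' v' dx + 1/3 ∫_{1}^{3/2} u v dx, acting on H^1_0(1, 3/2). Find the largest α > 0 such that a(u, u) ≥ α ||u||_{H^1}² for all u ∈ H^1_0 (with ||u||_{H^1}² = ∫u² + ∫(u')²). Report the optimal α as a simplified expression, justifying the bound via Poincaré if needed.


α = (1 + 12*π^2)/(3*(1 + 4*π^2))

Coercivity of a(·,·) on H^1_0(1, 3/2) means a(u, u) ≥ α ||u||_{H^1}² for every u ∈ H^1_0.
The interval has length L = 1/2, and Poincaré/coercivity depend only on L. Here a(u, u) = ∫(u')² + (1/3)·∫u².
Here 0 < c = 1/3 < 1. The condition a(u,u) ≥ α||u||_{H^1}² reads (1−α)∫(u')² ≥ (α−c)∫u². Any admissible α is ≤ 1 (rapidly oscillating u have ∫u²/∫(u')² → 0), and α = 1 would force 0 ≥ (1−c)∫u², impossible since c < 1; so 1−α > 0. By the sharp Poincaré inequality on H^1_0 of an interval of length L, ∫(u')² ≥ (π/L)²∫u² with equality for the first sine mode sin(π(x−x₀)/L) (x₀ the left endpoint), so the inequality holds for all u iff (1−α)(π/L)² ≥ α − c, i.e. α ≤ ((π/L)² + c)/((π/L)² + 1) = (1 + c(L/π)²)/(1 + (L/π)²). With (π/L)² = 4*π^2 and c = 1/3, the largest admissible constant is α = ((π/L)² + c)/((π/L)² + 1).
Simplifying, α = (1 + 12*π^2)/(3*(1 + 4*π^2)).


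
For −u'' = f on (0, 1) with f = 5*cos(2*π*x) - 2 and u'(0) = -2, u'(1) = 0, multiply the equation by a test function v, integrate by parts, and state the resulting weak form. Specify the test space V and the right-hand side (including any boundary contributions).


V = H^1(0, 1) (v unrestricted at boundary; u is determined up to an additive constant); weak form: ∫_0^1 u'v' dx = ∫_0^1 (5*cos(2*π*x) - 2) v dx + 2·v(0) for all v ∈ V.

Multiply both sides by a test function v and integrate from 0 to 1:
  ∫_0^1 −u''(x) v(x) dx = ∫_0^1 f(x) v(x) dx.
Integrate the LHS by parts once:
  ∫_0^1 −u'' v dx = −[u'(x) v(x)]_0^1 + ∫_0^1 u'(x) v'(x) dx.
Thus ∫_0^1 u'(x) v'(x) dx = ∫_0^1 f(x) v(x) dx + [u'(x) v(x)]_0^1.
Choose V so that boundary terms are either known or forced to vanish.
u has inhomogeneous Neumann u'(0) = -2, u'(1) = 0. [u' v]_0^1 = (0)·v(1) − (-2)·v(0) = 2·v(0). Take V = H^1(0, 1); boundary term becomes part of RHS.
Weak formulation: find u (satisfying any essential BC) such that ∫_0^1 u'(x) v'(x) dx = ∫_0^1 f v dx + 2·v(0) for all v ∈ V (Neumann data are natural BCs: they enter the RHS as boundary terms).
Substituting f(x) = 5*cos(2*π*x) - 2, the right-hand side is ∫_0^1 (5*cos(2*π*x) - 2) v dx + 2·v(0).
Compatibility check (pure Neumann): taking v ≡ 1 ∈ V gives 0 = ∫_0^1 f dx + (0) − (-2), i.e. ∫_0^1 f dx must equal u'(0) − u'(1) = -2. Indeed ∫_0^1 (5*cos(2*π*x) - 2) dx = -2, so the data are compatible. The solution is then unique only up to an additive constant (fix it e.g. by requiring ∫_0^1 u dx = 0).


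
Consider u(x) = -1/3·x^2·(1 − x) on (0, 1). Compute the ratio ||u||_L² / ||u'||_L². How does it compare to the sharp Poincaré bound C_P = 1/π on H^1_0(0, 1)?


||u||_L² / ||u'||_L² = sqrt(14)/14 < C_P = 1/π.

u(x) = -1/3·x^2·(1 − x), so u'(x) = x*(3*x - 2)/3.
u(x) = -1/3·x^2·(1 − x) vanishes at x = 0 and x = 1, so u ∈ H^1_0(0, 1). Differentiate via the product rule and integrate the resulting polynomials term by term.
  ∫_0^1 u² dx = ∫_0^1 (x^6/9 - 2*x^5/9 + x^4/9) dx. Term by term:
    ∫_0^1 x^6/9 dx = 1/63;  ∫_0^1 -2*x^5/9 dx = -1/27;  ∫_0^1 x^4/9 dx = 1/45.
  Sum: 1/63 − 1/27 + 1/45 = 1/945.
  ∫_0^1 (u')² dx = ∫_0^1 (x^4 - 4*x^3/3 + 4*x^2/9) dx. Term by term:
    ∫_0^1 x^4 dx = 1/5;  ∫_0^1 -4*x^3/3 dx = -1/3;  ∫_0^1 4*x^2/9 dx = 4/27.
  Sum: 1/5 − 1/3 + 4/27 = 2/135.
∫_0^1 u² dx = 1/945, so ||u||_L² = sqrt(105)/315.
∫_0^1 (u')² dx = 2/135, so ||u'||_L² = sqrt(30)/45.
Ratio ||u||_L² / ||u'||_L² = sqrt(14)/14.
Sharp Poincaré constant on H^1_0(0, 1) is C_P = L/π = 1/π, achieved by sin(π·x).
A polynomial bump cannot attain the sharp Poincaré constant (only the first sine eigenfunction does), so the ratio is strictly less than C_P, consistent with ||u||_L² ≤ C_P ||u'||_L².


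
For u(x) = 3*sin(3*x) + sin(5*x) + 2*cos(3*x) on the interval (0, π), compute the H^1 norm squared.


||u||_{H^1(0,π)}^2 = 78*π

u'(x) = -6*sin(3*x) + 9*cos(3*x) + 5*cos(5*x).
Expand u² and (u')² and integrate term by term on (0, π), using: for integers n ≥ 1, ∫_0^π sin²(nx) dx = ∫_0^π cos²(nx) dx = π/2; for n ≠ n', ∫_0^π sin(nx)sin(n'x) dx = ∫_0^π cos(nx)cos(n'x) dx = 0; and by product-to-sum, ∫_0^π sin(nx)cos(n'x) dx = ½∫_0^π [sin((n+n')x) + sin((n−n')x)] dx, which is 0 when n+n' is even and 2n/(n²−n'²) when n+n' is odd (it need not vanish on (0, π)).
  u² squared terms: (2)²·∫cos(3x)² dx = 4·π/2 = 2*π;  (3)²·∫sin(3x)² dx = 9·π/2 = 9*π/2;  (1)²·∫sin(5x)² dx = 1·π/2 = π/2.
  u² cross terms: 2·(2)·(3)·∫cos(3x)·sin(3x) dx = 12·(0) = 0;  2·(2)·(1)·∫cos(3x)·sin(5x) dx = 4·(0) = 0;  2·(3)·(1)·∫sin(3x)·sin(5x) dx = 6·(0) = 0.
  So ∫_0^π u² dx = 2*π + 9*π/2 + π/2 + 0 + 0 + 0 = 7*π.
  (u')² squared terms: (-6)²·∫sin(3x)² dx = 36·π/2 = 18*π;  (5)²·∫cos(5x)² dx = 25·π/2 = 25*π/2;  (9)²·∫cos(3x)² dx = 81·π/2 = 81*π/2.
  (u')² cross terms: 2·(-6)·(5)·∫sin(3x)·cos(5x) dx = -60·(0) = 0;  2·(-6)·(9)·∫sin(3x)·cos(3x) dx = -108·(0) = 0;  2·(5)·(9)·∫cos(5x)·cos(3x) dx = 90·(0) = 0.
  So ∫_0^π (u')² dx = 18*π + 25*π/2 + 81*π/2 + 0 + 0 + 0 = 71*π.
||u||_{H^1}^2 = (7*π) + (71*π) = 78*π.


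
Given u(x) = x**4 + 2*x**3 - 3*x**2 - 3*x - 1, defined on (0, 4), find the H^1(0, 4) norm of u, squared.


||u||_{H^1}^2 = 4819928/45

The H^1 norm (squared) on an interval (0, L) is
  ||u||_{H^1}^2 = ∫_0^L u(x)^2 dx + ∫_0^L u'(x)^2 dx.
Compute u'(x) = 4*x**3 + 6*x**2 - 6*x - 3.
Then u(x)^2 = x**8 + 4*x**7 - 2*x**6 - 18*x**5 - 5*x**4 + 14*x**3 + 15*x**2 + 6*x + 1 and u'(x)^2 = 16*x**6 + 48*x**5 - 12*x**4 - 96*x**3 + 36*x + 9.
Integrate each monomial from 0 to 4 using ∫_0^4 c·x^n dx = c·4^(n+1)/(n+1):
  ∫_0^4 u(x)^2 dx = ∫_0^4 (x^8 + 4*x^7 - 2*x^6 - 18*x^5 - 5*x^4 + 14*x^3 + 15*x^2 + 6*x + 1) dx. Term by term:
    ∫_0^4 x^8 dx = 262144/9;  ∫_0^4 4*x^7 dx = 32768;  ∫_0^4 -2*x^6 dx = -32768/7;
    ∫_0^4 -18*x^5 dx = -12288;  ∫_0^4 -5*x^4 dx = -1024;  ∫_0^4 14*x^3 dx = 896;
    ∫_0^4 15*x^2 dx = 320;  ∫_0^4 6*x dx = 48;  ∫_0^4 1 dx = 4.
  Sum: 262144/9 + 32768 − 32768/7 − 12288 − 1024 + 896 + 320 + 48 + 4 = 2845708/63.
  ∫_0^4 u'(x)^2 dx = ∫_0^4 (16*x^6 + 48*x^5 - 12*x^4 - 96*x^3 + 36*x + 9) dx. Term by term:
    ∫_0^4 16*x^6 dx = 262144/7;  ∫_0^4 48*x^5 dx = 32768;  ∫_0^4 -12*x^4 dx = -12288/5;
    ∫_0^4 -96*x^3 dx = -6144;  ∫_0^4 36*x dx = 288;  ∫_0^4 9 dx = 36.
  Sum: 262144/7 + 32768 − 12288/5 − 6144 + 288 + 36 = 2167884/35.
Adding: ||u||_{H^1}^2 = 2845708/63 + 2167884/35 = 4819928/45.


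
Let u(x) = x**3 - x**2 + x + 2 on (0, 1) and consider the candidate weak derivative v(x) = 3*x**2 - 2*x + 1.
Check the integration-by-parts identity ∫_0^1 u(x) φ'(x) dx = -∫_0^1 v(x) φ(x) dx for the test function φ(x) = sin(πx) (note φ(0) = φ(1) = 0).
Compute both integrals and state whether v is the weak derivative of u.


LHS = -3/π + 12/π^3, RHS = -3/π + 12/π^3. Yes, v = u' weakly.

u(x) = x**3 - x**2 + x + 2, classical derivative u'(x) = 3*x**2 - 2*x + 1.
φ(x) = sin(πx), so φ'(x) = π*cos(π*x).
Note φ(0) = φ(1) = 0, so the boundary term u·φ vanishes.
LHS = ∫_0^1 u(x) φ'(x) dx = ∫_0^1 (π*x^3*cos(π*x) - π*x^2*cos(π*x) + π*x*cos(π*x) + 2*π*cos(π*x)) dx. Term by term:
  ∫_0^1 2*π*cos(π*x) dx = 0;  ∫_0^1 π*x*cos(π*x) dx = -2/π;  ∫_0^1 π*x^3*cos(π*x) dx = -3/π + 12/π^3;
  ∫_0^1 -π*x^2*cos(π*x) dx = 2/π.
Sum: 0 − 2/π + -3/π + 12/π^3 + 2/π = -3/π + 12/π^3.
So LHS = -3/π + 12/π^3.
∫_0^1 v(x) φ(x) dx = ∫_0^1 (3*x^2*sin(π*x) - 2*x*sin(π*x) + sin(π*x)) dx. Term by term:
  ∫_0^1 -2*x*sin(π*x) dx = -2/π;  ∫_0^1 3*x^2*sin(π*x) dx = -12/π^3 + 3/π;  ∫_0^1 sin(π*x) dx = 2/π.
Sum: -2/π + -12/π^3 + 3/π + 2/π = -12/π^3 + 3/π.
So RHS = -∫_0^1 v(x) φ(x) dx = -3/π + 12/π^3.
LHS = RHS, so the identity holds for this test φ.
Moreover u is smooth here and v(x) = u'(x) = 3*x**2 - 2*x + 1 pointwise, so the identity holds for every test function. Hence v is the weak derivative of u.


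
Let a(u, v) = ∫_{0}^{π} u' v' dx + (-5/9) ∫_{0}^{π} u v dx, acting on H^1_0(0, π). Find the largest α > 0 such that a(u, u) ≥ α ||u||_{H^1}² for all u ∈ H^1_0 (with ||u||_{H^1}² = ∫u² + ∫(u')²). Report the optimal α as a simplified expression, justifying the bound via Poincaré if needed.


α = 2/9

Coercivity of a(·,·) on H^1_0(0, π) means a(u, u) ≥ α ||u||_{H^1}² for every u ∈ H^1_0.
The interval has length L = π, and Poincaré/coercivity depend only on L. Here a(u, u) = ∫(u')² + (-5/9)·∫u².
Here c = -5/9 < 0 with |c| < (π/L)² = 1, so coercivity still holds. The condition a(u,u) ≥ α||u||_{H^1}² reads (1−α)∫(u')² ≥ (α−c)∫u². Any admissible α is ≤ 1 (rapidly oscillating u have ∫u²/∫(u')² → 0), and α = 1 would force 0 ≥ (1−c)∫u², impossible since c < 1; so 1−α > 0. By the sharp Poincaré inequality on H^1_0 of an interval of length L, ∫(u')² ≥ (π/L)²∫u² with equality for the first sine mode sin(π(x−x₀)/L) (x₀ the left endpoint), so the inequality holds for all u iff (1−α)(π/L)² ≥ α − c, i.e. α ≤ ((π/L)² + c)/((π/L)² + 1) = (1 + c(L/π)²)/(1 + (L/π)²). (Direct route, valid since c ≤ 0: Poincaré gives c∫u² ≥ c(L/π)²∫(u')², so a(u,u) ≥ (1 + c(L/π)²)∫(u')², while ||u||_{H^1}² ≤ (1 + (L/π)²)∫(u')²; dividing yields the same α.) With (π/L)² = 1 and c = -5/9, the largest admissible constant is α = ((π/L)² + c)/((π/L)² + 1).
Simplifying, α = 2/9.


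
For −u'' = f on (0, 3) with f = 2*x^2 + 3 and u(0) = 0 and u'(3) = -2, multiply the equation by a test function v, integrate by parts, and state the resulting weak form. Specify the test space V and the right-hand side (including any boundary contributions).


V = {v ∈ H^1(0, 3) : v(0) = 0} (test functions vanish at x = 0 where u is specified); weak form: ∫_0^3 u'v' dx = ∫_0^3 (2*x^2 + 3) v dx − 2·v(3) for all v ∈ V.

Multiply both sides by a test function v and integrate from 0 to 3:
  ∫_0^3 −u''(x) v(x) dx = ∫_0^3 f(x) v(x) dx.
Integrate the LHS by parts once:
  ∫_0^3 −u'' v dx = −[u'(x) v(x)]_0^3 + ∫_0^3 u'(x) v'(x) dx.
Thus ∫_0^3 u'(x) v'(x) dx = ∫_0^3 f(x) v(x) dx + [u'(x) v(x)]_0^3.
Choose V so that boundary terms are either known or forced to vanish.
Mixed BC: u(0) = 0 (Dirichlet) and u'(3) = -2 (Neumann). Define V = {v ∈ H^1(0, 3) : v(0) = 0}. Then [u' v]_0^3 = u'(3)·v(3) − u'(0)·0 = − 2·v(3).
Weak formulation: find u (satisfying any essential BC) such that ∫_0^3 u'(x) v'(x) dx = ∫_0^3 f v dx − 2·v(3) for all v ∈ V (Dirichlet at 0 absorbed into V; Neumann datum at x = 3 contributes the boundary term).
Substituting f(x) = 2*x^2 + 3, the right-hand side is ∫_0^3 (2*x^2 + 3) v dx − 2·v(3).


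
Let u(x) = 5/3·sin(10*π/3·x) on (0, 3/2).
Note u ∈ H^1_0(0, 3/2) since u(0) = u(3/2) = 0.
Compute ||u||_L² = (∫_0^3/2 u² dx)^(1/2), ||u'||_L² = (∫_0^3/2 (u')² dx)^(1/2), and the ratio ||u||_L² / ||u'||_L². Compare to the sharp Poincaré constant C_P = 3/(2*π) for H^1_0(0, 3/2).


||u||_L² / ||u'||_L² = 3/(10*π) < C_P = 3/(2*π).

u(x) = 5/3·sin(10*π/3·x), so u'(x) = 50*π*cos(10*π*x/3)/9.
Writing u(x) = A·sin(kπx/L) with A = 5/3 and k = 5, use ∫_0^L sin²(kπx/L) dx = L/2 and ∫_0^L cos²(kπx/L) dx = L/2.
u² = 25/9·sin²(10*π/3·x) and (u')² = 2500*π^2/81·cos²(10*π/3·x), and each of sin², cos² integrates to L/2 = 3/4 over (0, 3/2).
∫_0^3/2 u² dx = 25/12, so ||u||_L² = 5*sqrt(3)/6.
∫_0^3/2 (u')² dx = 625*π^2/27, so ||u'||_L² = 25*sqrt(3)*π/9.
Ratio ||u||_L² / ||u'||_L² = 3/(10*π).
Sharp Poincaré constant on H^1_0(0, 3/2) is C_P = L/π = 3/(2*π), achieved by sin(2*π/3·x).
This is the k = 5 harmonic; the ratio L/(kπ) is strictly less than C_P = L/π, consistent with the sharp inequality ||u||_L² ≤ C_P ||u'||_L².


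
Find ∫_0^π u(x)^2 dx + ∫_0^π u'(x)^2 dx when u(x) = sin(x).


||u||_{H^1(0,π)}^2 = π

u'(x) = cos(x).
Expand u² and (u')² and integrate term by term on (0, π), using: for integers n ≥ 1, ∫_0^π sin²(nx) dx = ∫_0^π cos²(nx) dx = π/2; for n ≠ n', ∫_0^π sin(nx)sin(n'x) dx = ∫_0^π cos(nx)cos(n'x) dx = 0; and by product-to-sum, ∫_0^π sin(nx)cos(n'x) dx = ½∫_0^π [sin((n+n')x) + sin((n−n')x)] dx, which is 0 when n+n' is even and 2n/(n²−n'²) when n+n' is odd (it need not vanish on (0, π)).
  u² squared terms: (1)²·∫sin(x)² dx = 1·π/2 = π/2.
  So ∫_0^π u² dx = π/2.
  (u')² squared terms: (1)²·∫cos(x)² dx = 1·π/2 = π/2.
  So ∫_0^π (u')² dx = π/2.
||u||_{H^1}^2 = (π/2) + (π/2) = π.


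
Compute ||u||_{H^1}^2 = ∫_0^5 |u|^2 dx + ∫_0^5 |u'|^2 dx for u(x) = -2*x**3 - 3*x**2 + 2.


||u||_{H^1}^2 = 805265/7

The H^1 norm (squared) on an interval (0, L) is
  ||u||_{H^1}^2 = ∫_0^L u(x)^2 dx + ∫_0^L u'(x)^2 dx.
Compute u'(x) = -6*x**2 - 6*x.
Then u(x)^2 = 4*x**6 + 12*x**5 + 9*x**4 - 8*x**3 - 12*x**2 + 4 and u'(x)^2 = 36*x**4 + 72*x**3 + 36*x**2.
Integrate each monomial from 0 to 5 using ∫_0^5 c·x^n dx = c·5^(n+1)/(n+1):
  ∫_0^5 u(x)^2 dx = ∫_0^5 (4*x^6 + 12*x^5 + 9*x^4 - 8*x^3 - 12*x^2 + 4) dx. Term by term:
    ∫_0^5 4*x^6 dx = 312500/7;  ∫_0^5 12*x^5 dx = 31250;  ∫_0^5 9*x^4 dx = 5625;
    ∫_0^5 -8*x^3 dx = -1250;  ∫_0^5 -12*x^2 dx = -500;  ∫_0^5 4 dx = 20.
  Sum: 312500/7 + 31250 + 5625 − 1250 − 500 + 20 = 558515/7.
  ∫_0^5 u'(x)^2 dx = ∫_0^5 (36*x^4 + 72*x^3 + 36*x^2) dx. Term by term:
    ∫_0^5 36*x^4 dx = 22500;  ∫_0^5 72*x^3 dx = 11250;  ∫_0^5 36*x^2 dx = 1500.
  Sum: 22500 + 11250 + 1500 = 35250.
Adding: ||u||_{H^1}^2 = 558515/7 + 35250 = 805265/7.


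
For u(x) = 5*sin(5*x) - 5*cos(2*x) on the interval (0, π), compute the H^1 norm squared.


||u||_{H^1(0,π)}^2 = -2500/21 + 775*π/2

u'(x) = 10*sin(2*x) + 25*cos(5*x).
Expand u² and (u')² and integrate term by term on (0, π), using: for integers n ≥ 1, ∫_0^π sin²(nx) dx = ∫_0^π cos²(nx) dx = π/2; for n ≠ n', ∫_0^π sin(nx)sin(n'x) dx = ∫_0^π cos(nx)cos(n'x) dx = 0; and by product-to-sum, ∫_0^π sin(nx)cos(n'x) dx = ½∫_0^π [sin((n+n')x) + sin((n−n')x)] dx, which is 0 when n+n' is even and 2n/(n²−n'²) when n+n' is odd (it need not vanish on (0, π)).
  u² squared terms: (-5)²·∫cos(2x)² dx = 25·π/2 = 25*π/2;  (5)²·∫sin(5x)² dx = 25·π/2 = 25*π/2.
  u² cross terms: 2·(-5)·(5)·∫cos(2x)·sin(5x) dx = -50·(10/21) = -500/21.
  So ∫_0^π u² dx = 25*π/2 + 25*π/2 − 500/21 = -500/21 + 25*π.
  (u')² squared terms: (10)²·∫sin(2x)² dx = 100·π/2 = 50*π;  (25)²·∫cos(5x)² dx = 625·π/2 = 625*π/2.
  (u')² cross terms: 2·(10)·(25)·∫sin(2x)·cos(5x) dx = 500·(-4/21) = -2000/21.
  So ∫_0^π (u')² dx = 50*π + 625*π/2 − 2000/21 = -2000/21 + 725*π/2.
||u||_{H^1}^2 = (-500/21 + 25*π) + (-2000/21 + 725*π/2) = -2500/21 + 775*π/2.


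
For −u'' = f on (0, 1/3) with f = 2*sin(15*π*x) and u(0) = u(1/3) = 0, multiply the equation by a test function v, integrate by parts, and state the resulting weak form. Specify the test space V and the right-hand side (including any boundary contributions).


V = H^1_0(0, 1/3) (so v(0) = v(1/3) = 0); weak form: ∫_0^1/3 u'v' dx = ∫_0^1/3 (2*sin(15*π*x)) v dx for all v ∈ V.

Multiply both sides by a test function v and integrate from 0 to 1/3:
  ∫_0^1/3 −u''(x) v(x) dx = ∫_0^1/3 f(x) v(x) dx.
Integrate the LHS by parts once:
  ∫_0^1/3 −u'' v dx = −[u'(x) v(x)]_0^1/3 + ∫_0^1/3 u'(x) v'(x) dx.
Thus ∫_0^1/3 u'(x) v'(x) dx = ∫_0^1/3 f(x) v(x) dx + [u'(x) v(x)]_0^1/3.
Choose V so that boundary terms are either known or forced to vanish.
u is Dirichlet: u(0) = u(1/3) = 0. Let V = H^1_0(0, 1/3); then v(0) = v(1/3) = 0, and [u' v]_0^1/3 = 0.
Weak formulation: find u (satisfying any essential BC) such that ∫_0^1/3 u'(x) v'(x) dx = ∫_0^1/3 f v dx for all v ∈ V.
Substituting f(x) = 2*sin(15*π*x), the right-hand side is ∫_0^1/3 (2*sin(15*π*x)) v dx.


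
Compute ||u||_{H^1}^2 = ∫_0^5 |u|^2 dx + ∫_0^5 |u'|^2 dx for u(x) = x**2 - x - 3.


||u||_{H^1}^2 = 2075/6

The H^1 norm (squared) on an interval (0, L) is
  ||u||_{H^1}^2 = ∫_0^L u(x)^2 dx + ∫_0^L u'(x)^2 dx.
Compute u'(x) = 2*x - 1.
Then u(x)^2 = x**4 - 2*x**3 - 5*x**2 + 6*x + 9 and u'(x)^2 = 4*x**2 - 4*x + 1.
Integrate each monomial from 0 to 5 using ∫_0^5 c·x^n dx = c·5^(n+1)/(n+1):
  ∫_0^5 u(x)^2 dx = ∫_0^5 (x^4 - 2*x^3 - 5*x^2 + 6*x + 9) dx. Term by term:
    ∫_0^5 x^4 dx = 625;  ∫_0^5 -2*x^3 dx = -625/2;  ∫_0^5 -5*x^2 dx = -625/3;
    ∫_0^5 6*x dx = 75;  ∫_0^5 9 dx = 45.
  Sum: 625 − 625/2 − 625/3 + 75 + 45 = 1345/6.
  ∫_0^5 u'(x)^2 dx = ∫_0^5 (4*x^2 - 4*x + 1) dx. Term by term:
    ∫_0^5 4*x^2 dx = 500/3;  ∫_0^5 -4*x dx = -50;  ∫_0^5 1 dx = 5.
  Sum: 500/3 − 50 + 5 = 365/3.
Adding: ||u||_{H^1}^2 = 1345/6 + 365/3 = 2075/6.


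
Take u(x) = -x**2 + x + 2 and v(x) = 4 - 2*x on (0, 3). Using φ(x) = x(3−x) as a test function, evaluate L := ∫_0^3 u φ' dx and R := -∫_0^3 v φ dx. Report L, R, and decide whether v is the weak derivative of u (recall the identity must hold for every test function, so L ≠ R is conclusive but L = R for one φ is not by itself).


LHS = 9, RHS = -9/2. No, v is not the weak derivative of u.

u(x) = -x**2 + x + 2, classical derivative u'(x) = 1 - 2*x.
φ(x) = x(3−x), so φ'(x) = 3 - 2*x.
Note φ(0) = φ(3) = 0, so the boundary term u·φ vanishes.
LHS = ∫_0^3 u(x) φ'(x) dx = ∫_0^3 (2*x^3 - 5*x^2 - x + 6) dx. Term by term:
  ∫_0^3 2*x^3 dx = 81/2;  ∫_0^3 -5*x^2 dx = -45;  ∫_0^3 -x dx = -9/2;
  ∫_0^3 6 dx = 18.
Sum: 81/2 − 45 − 9/2 + 18 = 9.
So LHS = 9.
∫_0^3 v(x) φ(x) dx = ∫_0^3 (2*x^3 - 10*x^2 + 12*x) dx. Term by term:
  ∫_0^3 2*x^3 dx = 81/2;  ∫_0^3 -10*x^2 dx = -90;  ∫_0^3 12*x dx = 54.
Sum: 81/2 − 90 + 54 = 9/2.
So RHS = -∫_0^3 v(x) φ(x) dx = -9/2.
LHS − RHS = 27/2 ≠ 0, so the identity fails.
(For a valid weak derivative the identity must hold for EVERY test function, in particular this one. The failure shows v is NOT the weak derivative of u.)
Correct weak derivative would be u'(x) = 1 - 2*x.


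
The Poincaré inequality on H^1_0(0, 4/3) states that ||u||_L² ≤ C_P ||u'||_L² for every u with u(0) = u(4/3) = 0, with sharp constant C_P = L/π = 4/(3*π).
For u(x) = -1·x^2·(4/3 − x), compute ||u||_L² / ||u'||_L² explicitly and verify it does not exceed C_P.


||u||_L² / ||u'||_L² = 2*sqrt(14)/21 < C_P = 4/(3*π).

u(x) = -1·x^2·(4/3 − x), so u'(x) = x*(9*x - 8)/3.
u(x) = -1·x^2·(4/3 − x) vanishes at x = 0 and x = 4/3, so u ∈ H^1_0(0, 4/3). Differentiate via the product rule and integrate the resulting polynomials term by term.
  ∫_0^4/3 u² dx = ∫_0^4/3 (x^6 - 8*x^5/3 + 16*x^4/9) dx. Term by term:
    ∫_0^4/3 x^6 dx = 16384/15309;  ∫_0^4/3 -8*x^5/3 dx = -16384/6561;  ∫_0^4/3 16*x^4/9 dx = 16384/10935.
  Sum: 16384/15309 − 16384/6561 + 16384/10935 = 16384/229635.
  ∫_0^4/3 (u')² dx = ∫_0^4/3 (9*x^4 - 16*x^3 + 64*x^2/9) dx. Term by term:
    ∫_0^4/3 9*x^4 dx = 1024/135;  ∫_0^4/3 -16*x^3 dx = -1024/81;  ∫_0^4/3 64*x^2/9 dx = 4096/729.
  Sum: 1024/135 − 1024/81 + 4096/729 = 2048/3645.
∫_0^4/3 u² dx = 16384/229635, so ||u||_L² = 128*sqrt(35)/2835.
∫_0^4/3 (u')² dx = 2048/3645, so ||u'||_L² = 32*sqrt(10)/135.
Ratio ||u||_L² / ||u'||_L² = 2*sqrt(14)/21.
Sharp Poincaré constant on H^1_0(0, 4/3) is C_P = L/π = 4/(3*π), achieved by sin(3*π/4·x).
A polynomial bump cannot attain the sharp Poincaré constant (only the first sine eigenfunction does), so the ratio is strictly less than C_P, consistent with ||u||_L² ≤ C_P ||u'||_L².


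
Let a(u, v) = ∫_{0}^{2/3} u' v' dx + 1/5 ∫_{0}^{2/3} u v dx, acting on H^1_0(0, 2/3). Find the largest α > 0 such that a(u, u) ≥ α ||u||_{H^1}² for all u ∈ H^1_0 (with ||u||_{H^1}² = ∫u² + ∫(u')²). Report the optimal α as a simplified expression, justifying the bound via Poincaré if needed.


α = (4 + 45*π^2)/(5*(4 + 9*π^2))

Coercivity of a(·,·) on H^1_0(0, 2/3) means a(u, u) ≥ α ||u||_{H^1}² for every u ∈ H^1_0.
The interval has length L = 2/3, and Poincaré/coercivity depend only on L. Here a(u, u) = ∫(u')² + (1/5)·∫u².
Here 0 < c = 1/5 < 1. The condition a(u,u) ≥ α||u||_{H^1}² reads (1−α)∫(u')² ≥ (α−c)∫u². Any admissible α is ≤ 1 (rapidly oscillating u have ∫u²/∫(u')² → 0), and α = 1 would force 0 ≥ (1−c)∫u², impossible since c < 1; so 1−α > 0. By the sharp Poincaré inequality on H^1_0 of an interval of length L, ∫(u')² ≥ (π/L)²∫u² with equality for the first sine mode sin(π(x−x₀)/L) (x₀ the left endpoint), so the inequality holds for all u iff (1−α)(π/L)² ≥ α − c, i.e. α ≤ ((π/L)² + c)/((π/L)² + 1) = (1 + c(L/π)²)/(1 + (L/π)²). With (π/L)² = 9*π^2/4 and c = 1/5, the largest admissible constant is α = ((π/L)² + c)/((π/L)² + 1).
Simplifying, α = (4 + 45*π^2)/(5*(4 + 9*π^2)).


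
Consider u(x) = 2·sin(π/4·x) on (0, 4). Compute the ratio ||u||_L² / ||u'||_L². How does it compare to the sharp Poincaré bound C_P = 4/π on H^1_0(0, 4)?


||u||_L² / ||u'||_L² = 4/π = C_P.

u(x) = 2·sin(π/4·x), so u'(x) = π*cos(π*x/4)/2.
Writing u(x) = A·sin(kπx/L) with A = 2 and k = 1, use ∫_0^L sin²(kπx/L) dx = L/2 and ∫_0^L cos²(kπx/L) dx = L/2.
u² = 4·sin²(π/4·x) and (u')² = π^2/4·cos²(π/4·x), and each of sin², cos² integrates to L/2 = 2 over (0, 4).
∫_0^4 u² dx = 8, so ||u||_L² = 2*sqrt(2).
∫_0^4 (u')² dx = π^2/2, so ||u'||_L² = sqrt(2)*π/2.
Ratio ||u||_L² / ||u'||_L² = 4/π.
Sharp Poincaré constant on H^1_0(0, 4) is C_P = L/π = 4/π, achieved by sin(π/4·x).
This is the k = 1 eigenfunction (up to amplitude), so the ratio equals the sharp Poincaré constant exactly.


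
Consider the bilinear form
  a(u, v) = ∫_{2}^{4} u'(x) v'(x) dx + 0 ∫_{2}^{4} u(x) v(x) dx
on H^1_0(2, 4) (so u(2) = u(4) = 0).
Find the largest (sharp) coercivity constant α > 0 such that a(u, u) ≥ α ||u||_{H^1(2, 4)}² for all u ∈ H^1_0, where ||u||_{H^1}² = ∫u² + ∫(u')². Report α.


α = π^2/(4 + π^2)

Coercivity of a(·,·) on H^1_0(2, 4) means a(u, u) ≥ α ||u||_{H^1}² for every u ∈ H^1_0.
The interval has length L = 2, and Poincaré/coercivity depend only on L. Here a(u, u) = ∫(u')² + (0)·∫u².
Here c = 0, so a(u,u) = ∫(u')² alone. The condition a(u,u) ≥ α||u||_{H^1}² reads (1−α)∫(u')² ≥ (α−c)∫u². Any admissible α is ≤ 1 (rapidly oscillating u have ∫u²/∫(u')² → 0), and α = 1 would force 0 ≥ (1−c)∫u², impossible since c < 1; so 1−α > 0. By the sharp Poincaré inequality on H^1_0 of an interval of length L, ∫(u')² ≥ (π/L)²∫u² with equality for the first sine mode sin(π(x−x₀)/L) (x₀ the left endpoint), so the inequality holds for all u iff (1−α)(π/L)² ≥ α − c, i.e. α ≤ ((π/L)² + c)/((π/L)² + 1) = (1 + c(L/π)²)/(1 + (L/π)²). (Direct route, valid since c ≤ 0: Poincaré gives c∫u² ≥ c(L/π)²∫(u')², so a(u,u) ≥ (1 + c(L/π)²)∫(u')², while ||u||_{H^1}² ≤ (1 + (L/π)²)∫(u')²; dividing yields the same α.) With (π/L)² = π^2/4 and c = 0, the largest admissible constant is α = ((π/L)² + c)/((π/L)² + 1).
Simplifying, α = π^2/(4 + π^2).


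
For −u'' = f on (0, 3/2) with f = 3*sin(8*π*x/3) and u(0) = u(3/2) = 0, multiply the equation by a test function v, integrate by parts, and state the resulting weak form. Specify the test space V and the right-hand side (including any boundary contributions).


V = H^1_0(0, 3/2) (so v(0) = v(3/2) = 0); weak form: ∫_0^3/2 u'v' dx = ∫_0^3/2 (3*sin(8*π*x/3)) v dx for all v ∈ V.

Multiply both sides by a test function v and integrate from 0 to 3/2:
  ∫_0^3/2 −u''(x) v(x) dx = ∫_0^3/2 f(x) v(x) dx.
Integrate the LHS by parts once:
  ∫_0^3/2 −u'' v dx = −[u'(x) v(x)]_0^3/2 + ∫_0^3/2 u'(x) v'(x) dx.
Thus ∫_0^3/2 u'(x) v'(x) dx = ∫_0^3/2 f(x) v(x) dx + [u'(x) v(x)]_0^3/2.
Choose V so that boundary terms are either known or forced to vanish.
u is Dirichlet: u(0) = u(3/2) = 0. Let V = H^1_0(0, 3/2); then v(0) = v(3/2) = 0, and [u' v]_0^3/2 = 0.
Weak formulation: find u (satisfying any essential BC) such that ∫_0^3/2 u'(x) v'(x) dx = ∫_0^3/2 f v dx for all v ∈ V.
Substituting f(x) = 3*sin(8*π*x/3), the right-hand side is ∫_0^3/2 (3*sin(8*π*x/3)) v dx.


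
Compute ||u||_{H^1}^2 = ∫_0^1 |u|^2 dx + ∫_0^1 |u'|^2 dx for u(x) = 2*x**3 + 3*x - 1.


||u||_{H^1}^2 = 1091/35

The H^1 norm (squared) on an interval (0, L) is
  ||u||_{H^1}^2 = ∫_0^L u(x)^2 dx + ∫_0^L u'(x)^2 dx.
Compute u'(x) = 6*x**2 + 3.
Then u(x)^2 = 4*x**6 + 12*x**4 - 4*x**3 + 9*x**2 - 6*x + 1 and u'(x)^2 = 36*x**4 + 36*x**2 + 9.
Integrate each monomial from 0 to 1 using ∫_0^1 c·x^n dx = c·1^(n+1)/(n+1):
  ∫_0^1 u(x)^2 dx = ∫_0^1 (4*x^6 + 12*x^4 - 4*x^3 + 9*x^2 - 6*x + 1) dx. Term by term:
    ∫_0^1 4*x^6 dx = 4/7;  ∫_0^1 12*x^4 dx = 12/5;  ∫_0^1 -4*x^3 dx = -1;
    ∫_0^1 9*x^2 dx = 3;  ∫_0^1 -6*x dx = -3;  ∫_0^1 1 dx = 1.
  Sum: 4/7 + 12/5 − 1 + 3 − 3 + 1 = 104/35.
  ∫_0^1 u'(x)^2 dx = ∫_0^1 (36*x^4 + 36*x^2 + 9) dx. Term by term:
    ∫_0^1 36*x^4 dx = 36/5;  ∫_0^1 36*x^2 dx = 12;  ∫_0^1 9 dx = 9.
  Sum: 36/5 + 12 + 9 = 141/5.
Adding: ||u||_{H^1}^2 = 104/35 + 141/5 = 1091/35.


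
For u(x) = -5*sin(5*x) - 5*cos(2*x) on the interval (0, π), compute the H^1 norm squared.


||u||_{H^1(0,π)}^2 = 2500/21 + 775*π/2

u'(x) = 10*sin(2*x) - 25*cos(5*x).
Expand u² and (u')² and integrate term by term on (0, π), using: for integers n ≥ 1, ∫_0^π sin²(nx) dx = ∫_0^π cos²(nx) dx = π/2; for n ≠ n', ∫_0^π sin(nx)sin(n'x) dx = ∫_0^π cos(nx)cos(n'x) dx = 0; and by product-to-sum, ∫_0^π sin(nx)cos(n'x) dx = ½∫_0^π [sin((n+n')x) + sin((n−n')x)] dx, which is 0 when n+n' is even and 2n/(n²−n'²) when n+n' is odd (it need not vanish on (0, π)).
  u² squared terms: (-5)²·∫cos(2x)² dx = 25·π/2 = 25*π/2;  (-5)²·∫sin(5x)² dx = 25·π/2 = 25*π/2.
  u² cross terms: 2·(-5)·(-5)·∫cos(2x)·sin(5x) dx = 50·(10/21) = 500/21.
  So ∫_0^π u² dx = 25*π/2 + 25*π/2 + 500/21 = 500/21 + 25*π.
  (u')² squared terms: (-25)²·∫cos(5x)² dx = 625·π/2 = 625*π/2;  (10)²·∫sin(2x)² dx = 100·π/2 = 50*π.
  (u')² cross terms: 2·(-25)·(10)·∫cos(5x)·sin(2x) dx = -500·(-4/21) = 2000/21.
  So ∫_0^π (u')² dx = 625*π/2 + 50*π + 2000/21 = 2000/21 + 725*π/2.
||u||_{H^1}^2 = (500/21 + 25*π) + (2000/21 + 725*π/2) = 2500/21 + 775*π/2.


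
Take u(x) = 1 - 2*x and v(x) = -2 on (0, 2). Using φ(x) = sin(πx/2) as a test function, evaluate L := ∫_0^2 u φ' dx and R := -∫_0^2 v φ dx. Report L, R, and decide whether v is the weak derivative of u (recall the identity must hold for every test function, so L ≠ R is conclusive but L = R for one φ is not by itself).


LHS = 8/π, RHS = 8/π. Yes, v = u' weakly.

u(x) = 1 - 2*x, classical derivative u'(x) = -2.
φ(x) = sin(πx/2), so φ'(x) = π*cos(π*x/2)/2.
Note φ(0) = φ(2) = 0, so the boundary term u·φ vanishes.
LHS = ∫_0^2 u(x) φ'(x) dx = ∫_0^2 (-π*x*cos(π*x/2) + π*cos(π*x/2)/2) dx. Term by term:
  ∫_0^2 π*cos(π*x/2)/2 dx = 0;  ∫_0^2 -π*x*cos(π*x/2) dx = 8/π.
Sum: 0 + 8/π = 8/π.
So LHS = 8/π.
∫_0^2 v(x) φ(x) dx = ∫_0^2 (-2*sin(π*x/2)) dx. Term by term:
  ∫_0^2 -2*sin(π*x/2) dx = -8/π.
So RHS = -∫_0^2 v(x) φ(x) dx = 8/π.
LHS = RHS, so the identity holds for this test φ.
Moreover u is smooth here and v(x) = u'(x) = -2 pointwise, so the identity holds for every test function. Hence v is the weak derivative of u.


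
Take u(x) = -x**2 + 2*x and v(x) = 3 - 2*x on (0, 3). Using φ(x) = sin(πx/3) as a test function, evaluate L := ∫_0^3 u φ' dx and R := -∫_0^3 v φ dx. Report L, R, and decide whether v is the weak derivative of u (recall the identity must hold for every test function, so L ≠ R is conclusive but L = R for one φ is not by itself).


LHS = 6/π, RHS = 0. No, v is not the weak derivative of u.

u(x) = -x**2 + 2*x, classical derivative u'(x) = 2 - 2*x.
φ(x) = sin(πx/3), so φ'(x) = π*cos(π*x/3)/3.
Note φ(0) = φ(3) = 0, so the boundary term u·φ vanishes.
LHS = ∫_0^3 u(x) φ'(x) dx = ∫_0^3 (-π*x^2*cos(π*x/3)/3 + 2*π*x*cos(π*x/3)/3) dx. Term by term:
  ∫_0^3 -π*x^2*cos(π*x/3)/3 dx = 18/π;  ∫_0^3 2*π*x*cos(π*x/3)/3 dx = -12/π.
Sum: 18/π − 12/π = 6/π.
So LHS = 6/π.
∫_0^3 v(x) φ(x) dx = ∫_0^3 (-2*x*sin(π*x/3) + 3*sin(π*x/3)) dx. Term by term:
  ∫_0^3 3*sin(π*x/3) dx = 18/π;  ∫_0^3 -2*x*sin(π*x/3) dx = -18/π.
Sum: 18/π − 18/π = 0.
So RHS = -∫_0^3 v(x) φ(x) dx = 0.
LHS − RHS = 6/π ≠ 0, so the identity fails.
(For a valid weak derivative the identity must hold for EVERY test function, in particular this one. The failure shows v is NOT the weak derivative of u.)
Correct weak derivative would be u'(x) = 2 - 2*x.


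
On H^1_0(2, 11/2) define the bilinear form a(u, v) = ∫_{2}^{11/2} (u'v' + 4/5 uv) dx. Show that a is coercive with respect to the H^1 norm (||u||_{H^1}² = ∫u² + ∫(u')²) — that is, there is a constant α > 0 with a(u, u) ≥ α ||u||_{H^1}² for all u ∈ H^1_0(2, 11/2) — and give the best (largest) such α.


α = 4*(49 + 5*π^2)/(5*(4*π^2 + 49))

Coercivity of a(·,·) on H^1_0(2, 11/2) means a(u, u) ≥ α ||u||_{H^1}² for every u ∈ H^1_0.
The interval has length L = 7/2, and Poincaré/coercivity depend only on L. Here a(u, u) = ∫(u')² + (4/5)·∫u².
Here 0 < c = 4/5 < 1. The condition a(u,u) ≥ α||u||_{H^1}² reads (1−α)∫(u')² ≥ (α−c)∫u². Any admissible α is ≤ 1 (rapidly oscillating u have ∫u²/∫(u')² → 0), and α = 1 would force 0 ≥ (1−c)∫u², impossible since c < 1; so 1−α > 0. By the sharp Poincaré inequality on H^1_0 of an interval of length L, ∫(u')² ≥ (π/L)²∫u² with equality for the first sine mode sin(π(x−x₀)/L) (x₀ the left endpoint), so the inequality holds for all u iff (1−α)(π/L)² ≥ α − c, i.e. α ≤ ((π/L)² + c)/((π/L)² + 1) = (1 + c(L/π)²)/(1 + (L/π)²). With (π/L)² = 4*π^2/49 and c = 4/5, the largest admissible constant is α = ((π/L)² + c)/((π/L)² + 1).
Simplifying, α = 4*(49 + 5*π^2)/(5*(4*π^2 + 49)).


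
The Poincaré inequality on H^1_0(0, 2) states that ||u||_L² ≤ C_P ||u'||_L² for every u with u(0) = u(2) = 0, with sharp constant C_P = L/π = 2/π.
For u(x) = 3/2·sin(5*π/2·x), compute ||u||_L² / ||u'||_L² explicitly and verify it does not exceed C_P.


||u||_L² / ||u'||_L² = 2/(5*π) < C_P = 2/π.

u(x) = 3/2·sin(5*π/2·x), so u'(x) = 15*π*cos(5*π*x/2)/4.
Writing u(x) = A·sin(kπx/L) with A = 3/2 and k = 5, use ∫_0^L sin²(kπx/L) dx = L/2 and ∫_0^L cos²(kπx/L) dx = L/2.
u² = 9/4·sin²(5*π/2·x) and (u')² = 225*π^2/16·cos²(5*π/2·x), and each of sin², cos² integrates to L/2 = 1 over (0, 2).
∫_0^2 u² dx = 9/4, so ||u||_L² = 3/2.
∫_0^2 (u')² dx = 225*π^2/16, so ||u'||_L² = 15*π/4.
Ratio ||u||_L² / ||u'||_L² = 2/(5*π).
Sharp Poincaré constant on H^1_0(0, 2) is C_P = L/π = 2/π, achieved by sin(π/2·x).
This is the k = 5 harmonic; the ratio L/(kπ) is strictly less than C_P = L/π, consistent with the sharp inequality ||u||_L² ≤ C_P ||u'||_L².


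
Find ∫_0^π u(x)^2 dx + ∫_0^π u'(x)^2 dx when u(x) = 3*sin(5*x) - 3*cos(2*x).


||u||_{H^1(0,π)}^2 = -300/7 + 279*π/2

u'(x) = 6*sin(2*x) + 15*cos(5*x).
Expand u² and (u')² and integrate term by term on (0, π), using: for integers n ≥ 1, ∫_0^π sin²(nx) dx = ∫_0^π cos²(nx) dx = π/2; for n ≠ n', ∫_0^π sin(nx)sin(n'x) dx = ∫_0^π cos(nx)cos(n'x) dx = 0; and by product-to-sum, ∫_0^π sin(nx)cos(n'x) dx = ½∫_0^π [sin((n+n')x) + sin((n−n')x)] dx, which is 0 when n+n' is even and 2n/(n²−n'²) when n+n' is odd (it need not vanish on (0, π)).
  u² squared terms: (-3)²·∫cos(2x)² dx = 9·π/2 = 9*π/2;  (3)²·∫sin(5x)² dx = 9·π/2 = 9*π/2.
  u² cross terms: 2·(-3)·(3)·∫cos(2x)·sin(5x) dx = -18·(10/21) = -60/7.
  So ∫_0^π u² dx = 9*π/2 + 9*π/2 − 60/7 = -60/7 + 9*π.
  (u')² squared terms: (6)²·∫sin(2x)² dx = 36·π/2 = 18*π;  (15)²·∫cos(5x)² dx = 225·π/2 = 225*π/2.
  (u')² cross terms: 2·(6)·(15)·∫sin(2x)·cos(5x) dx = 180·(-4/21) = -240/7.
  So ∫_0^π (u')² dx = 18*π + 225*π/2 − 240/7 = -240/7 + 261*π/2.
||u||_{H^1}^2 = (-60/7 + 9*π) + (-240/7 + 261*π/2) = -300/7 + 279*π/2.


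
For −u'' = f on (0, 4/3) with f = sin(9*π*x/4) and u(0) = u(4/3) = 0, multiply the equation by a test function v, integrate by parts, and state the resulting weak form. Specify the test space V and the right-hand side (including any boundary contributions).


V = H^1_0(0, 4/3) (so v(0) = v(4/3) = 0); weak form: ∫_0^4/3 u'v' dx = ∫_0^4/3 (sin(9*π*x/4)) v dx for all v ∈ V.

Multiply both sides by a test function v and integrate from 0 to 4/3:
  ∫_0^4/3 −u''(x) v(x) dx = ∫_0^4/3 f(x) v(x) dx.
Integrate the LHS by parts once:
  ∫_0^4/3 −u'' v dx = −[u'(x) v(x)]_0^4/3 + ∫_0^4/3 u'(x) v'(x) dx.
Thus ∫_0^4/3 u'(x) v'(x) dx = ∫_0^4/3 f(x) v(x) dx + [u'(x) v(x)]_0^4/3.
Choose V so that boundary terms are either known or forced to vanish.
u is Dirichlet: u(0) = u(4/3) = 0. Let V = H^1_0(0, 4/3); then v(0) = v(4/3) = 0, and [u' v]_0^4/3 = 0.
Weak formulation: find u (satisfying any essential BC) such that ∫_0^4/3 u'(x) v'(x) dx = ∫_0^4/3 f v dx for all v ∈ V.
Substituting f(x) = sin(9*π*x/4), the right-hand side is ∫_0^4/3 (sin(9*π*x/4)) v dx.
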